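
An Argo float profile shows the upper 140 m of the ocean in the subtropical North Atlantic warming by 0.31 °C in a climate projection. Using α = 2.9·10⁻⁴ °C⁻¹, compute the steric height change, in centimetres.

Δh = 1.26 cm

Δh = αΔT·H = 2.9×10⁻⁴ × 0.31 × 140 = 0.012586 m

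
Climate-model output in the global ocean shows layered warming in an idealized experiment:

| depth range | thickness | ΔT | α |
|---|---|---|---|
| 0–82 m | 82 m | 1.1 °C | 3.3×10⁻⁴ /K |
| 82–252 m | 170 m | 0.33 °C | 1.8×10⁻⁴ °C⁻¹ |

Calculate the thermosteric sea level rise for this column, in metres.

about 0.0399 m

1.1 × 82 × 3.3×10⁻⁴ = 0.029766 m
1.8×10⁻⁴ × 170 × 0.33 = 0.010098 m
Δh = 0.029766 + 0.010098 = 0.039864 m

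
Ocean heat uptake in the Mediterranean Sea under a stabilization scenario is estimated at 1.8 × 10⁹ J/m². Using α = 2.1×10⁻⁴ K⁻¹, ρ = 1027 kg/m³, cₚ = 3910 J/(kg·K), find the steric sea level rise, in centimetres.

9.41 cm of thermosteric rise

Δh = αQ/(ρcₚ) = 2.1×10⁻⁴ × 1.8×10⁹ / (1027 × 3910) ≈ 0.094134 m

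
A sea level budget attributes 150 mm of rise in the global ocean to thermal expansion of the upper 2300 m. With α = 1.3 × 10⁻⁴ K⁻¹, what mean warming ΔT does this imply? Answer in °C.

0.502 °C

ΔT = Δh/(αH) = 0.15 / (1.3×10⁻⁴ × 2300) ≈ 0.5017 °C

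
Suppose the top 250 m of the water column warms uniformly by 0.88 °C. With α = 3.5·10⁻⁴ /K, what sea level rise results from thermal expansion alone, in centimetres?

Δh = αΔT·H = 3.5×10⁻⁴ × 0.88 × 250 = 0.07700 m

7.70 cm of thermosteric rise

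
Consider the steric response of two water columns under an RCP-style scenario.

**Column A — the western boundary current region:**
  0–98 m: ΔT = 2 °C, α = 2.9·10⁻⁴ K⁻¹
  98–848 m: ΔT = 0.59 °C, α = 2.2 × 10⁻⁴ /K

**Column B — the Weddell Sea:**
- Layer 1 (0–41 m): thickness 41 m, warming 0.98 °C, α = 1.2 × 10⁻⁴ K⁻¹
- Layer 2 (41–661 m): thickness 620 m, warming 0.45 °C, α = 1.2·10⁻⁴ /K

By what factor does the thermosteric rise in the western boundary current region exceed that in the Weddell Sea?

≈ 4.0×

A 2 × 98 × 2.9×10⁻⁴ = 0.05684 m
A 98–848 m: 750 × 0.59 × 2.2×10⁻⁴ = 0.09735 m
A total: 0.15419 m
B 0.98 × 1.2×10⁻⁴ × 41 = 0.0048216 m
B Layer 2: 0.45 × 1.2×10⁻⁴ × 620 = 0.03348 m
B total: 0.0383016 m
Ratio: 0.15419 / 0.0383016 ≈ 4.026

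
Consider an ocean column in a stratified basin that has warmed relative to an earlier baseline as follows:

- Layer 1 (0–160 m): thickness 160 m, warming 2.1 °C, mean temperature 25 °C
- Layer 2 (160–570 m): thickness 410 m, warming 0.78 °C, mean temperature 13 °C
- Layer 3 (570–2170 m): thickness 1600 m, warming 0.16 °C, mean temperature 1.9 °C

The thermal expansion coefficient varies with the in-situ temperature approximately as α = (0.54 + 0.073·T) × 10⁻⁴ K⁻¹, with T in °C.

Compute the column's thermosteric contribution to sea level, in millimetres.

Layer 1: α = (0.54 + 0.073×25)×10⁻⁴ = 2.365×10⁻⁴ K⁻¹
Layer 2: α = (0.54 + 0.073×13)×10⁻⁴ = 1.489×10⁻⁴ K⁻¹
Layer 3: α = (0.54 + 0.073×1.9)×10⁻⁴ = 0.6787×10⁻⁴ K⁻¹
Layer 1: 160 × 2.365×10⁻⁴ × 2.1 = 0.079464 m
Layer 2: 0.78 × 410 × 1.489×10⁻⁴ = 0.04761822 m
570–2170 m: 0.16 × 0.6787×10⁻⁴ × 1600 = 0.01737472 m
Δh = 0.079464 + 0.04761822 + 0.01737472 = 0.14445694 m

Δh = 144 mm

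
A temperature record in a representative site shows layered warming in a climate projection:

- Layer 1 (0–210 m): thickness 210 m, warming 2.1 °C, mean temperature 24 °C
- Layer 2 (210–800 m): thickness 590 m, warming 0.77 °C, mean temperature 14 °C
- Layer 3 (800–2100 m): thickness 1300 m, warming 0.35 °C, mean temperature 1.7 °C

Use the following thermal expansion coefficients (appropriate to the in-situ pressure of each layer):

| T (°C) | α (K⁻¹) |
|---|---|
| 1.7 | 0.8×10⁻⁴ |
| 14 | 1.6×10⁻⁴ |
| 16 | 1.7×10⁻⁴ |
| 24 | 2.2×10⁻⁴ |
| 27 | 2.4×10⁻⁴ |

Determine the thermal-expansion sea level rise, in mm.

Δh ≈ 206 mm

Layer 1 at 24 °C → α = 2.2×10⁻⁴ K⁻¹
Layer 2 at 14 °C → α = 1.6×10⁻⁴ K⁻¹
Layer 3 at 1.7 °C → α = 0.8×10⁻⁴ K⁻¹
0–210 m: 2.1 × 210 × 2.2×10⁻⁴ = 0.09702 m
1.6×10⁻⁴ × 0.77 × 590 = 0.072688 m
0.35 × 1300 × 0.8×10⁻⁴ = 0.03640 m
Δh = 0.09702 + 0.072688 + 0.03640 = 0.206108 m ≈ 206 mm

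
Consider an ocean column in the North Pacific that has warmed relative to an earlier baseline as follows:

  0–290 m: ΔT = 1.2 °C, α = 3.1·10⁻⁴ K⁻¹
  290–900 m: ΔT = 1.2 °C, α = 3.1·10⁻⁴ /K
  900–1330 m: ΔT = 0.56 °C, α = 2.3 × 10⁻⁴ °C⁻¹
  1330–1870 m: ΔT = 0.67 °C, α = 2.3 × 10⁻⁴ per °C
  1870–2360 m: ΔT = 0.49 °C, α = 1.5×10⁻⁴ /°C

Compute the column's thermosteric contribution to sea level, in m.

0–290 m: 1.2 × 3.1×10⁻⁴ × 290 = 0.10788 m
Layer 2: 3.1×10⁻⁴ × 610 × 1.2 = 0.22692 m
Layer 3: 430 × 2.3×10⁻⁴ × 0.56 = 0.055384 m
1330–1870 m: 0.67 × 2.3×10⁻⁴ × 540 = 0.083214 m
490 × 0.49 × 1.5×10⁻⁴ = 0.036015 m
Δh = 0.10788 + 0.22692 + 0.055384 + 0.083214 + 0.036015 = 0.509413 m

0.51 m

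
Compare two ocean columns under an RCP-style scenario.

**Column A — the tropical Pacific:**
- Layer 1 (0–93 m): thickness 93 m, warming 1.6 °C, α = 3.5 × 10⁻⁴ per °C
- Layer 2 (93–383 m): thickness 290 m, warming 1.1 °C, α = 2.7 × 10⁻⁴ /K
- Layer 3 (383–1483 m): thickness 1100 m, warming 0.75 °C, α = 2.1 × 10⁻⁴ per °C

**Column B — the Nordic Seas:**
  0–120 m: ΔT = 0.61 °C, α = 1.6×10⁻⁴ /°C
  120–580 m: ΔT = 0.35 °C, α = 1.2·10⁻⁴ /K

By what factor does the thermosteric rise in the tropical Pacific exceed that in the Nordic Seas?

≈ 10.0×

A 0–93 m: 93 × 1.6 × 3.5×10⁻⁴ = 0.05208 m
A Layer 2: 290 × 2.7×10⁻⁴ × 1.1 = 0.08613 m
A Layer 3: 1100 × 0.75 × 2.1×10⁻⁴ = 0.17325 m
A total: 0.31146 m
B 1.6×10⁻⁴ × 120 × 0.61 = 0.011712 m
B 0.35 × 1.2×10⁻⁴ × 460 = 0.01932 m
B total: 0.031032 m
Ratio: 0.31146 / 0.031032 ≈ 10.04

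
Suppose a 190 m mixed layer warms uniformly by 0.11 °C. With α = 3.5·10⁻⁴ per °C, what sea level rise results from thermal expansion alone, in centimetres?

Δh = αΔT·H = 3.5×10⁻⁴ × 0.11 × 190 = 0.007315 m

0.732 cm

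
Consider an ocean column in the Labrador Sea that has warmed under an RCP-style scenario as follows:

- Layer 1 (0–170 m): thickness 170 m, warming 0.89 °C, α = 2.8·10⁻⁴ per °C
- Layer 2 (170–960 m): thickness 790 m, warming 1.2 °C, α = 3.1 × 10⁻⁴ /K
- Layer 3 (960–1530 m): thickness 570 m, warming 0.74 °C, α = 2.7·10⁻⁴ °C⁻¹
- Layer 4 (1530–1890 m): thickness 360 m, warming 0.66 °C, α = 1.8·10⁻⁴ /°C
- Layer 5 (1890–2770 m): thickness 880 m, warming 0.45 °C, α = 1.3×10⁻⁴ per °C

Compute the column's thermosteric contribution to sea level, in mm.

0.89 × 2.8×10⁻⁴ × 170 = 0.042364 m
170–960 m: 790 × 3.1×10⁻⁴ × 1.2 = 0.29388 m
570 × 2.7×10⁻⁴ × 0.74 = 0.113886 m
1.8×10⁻⁴ × 360 × 0.66 = 0.042768 m
1890–2770 m: 880 × 0.45 × 1.3×10⁻⁴ = 0.05148 m
Δh = 0.042364 + 0.29388 + 0.113886 + 0.042768 + 0.05148 = 0.544378 m ≈ 544 mm

544 mm of thermosteric rise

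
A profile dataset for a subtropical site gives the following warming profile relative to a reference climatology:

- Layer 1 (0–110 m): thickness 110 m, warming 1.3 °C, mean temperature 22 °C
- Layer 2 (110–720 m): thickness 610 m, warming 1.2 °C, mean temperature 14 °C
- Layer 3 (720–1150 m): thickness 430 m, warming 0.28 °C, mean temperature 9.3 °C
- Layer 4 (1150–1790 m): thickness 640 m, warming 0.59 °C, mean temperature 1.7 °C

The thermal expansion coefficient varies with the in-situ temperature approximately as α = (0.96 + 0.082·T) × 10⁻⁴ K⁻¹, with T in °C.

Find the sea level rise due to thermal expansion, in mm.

256 mm of thermosteric rise

Layer 1: α = (0.96 + 0.082×22)×10⁻⁴ = 2.764×10⁻⁴ K⁻¹
Layer 2: α = (0.96 + 0.082×14)×10⁻⁴ = 2.108×10⁻⁴ K⁻¹
Layer 3: α = (0.96 + 0.082×9.3)×10⁻⁴ = 1.7226×10⁻⁴ K⁻¹
Layer 4: α = (0.96 + 0.082×1.7)×10⁻⁴ = 1.0994×10⁻⁴ K⁻¹
Layer 1: 2.764×10⁻⁴ × 1.3 × 110 = 0.0395252 m
110–720 m: 2.108×10⁻⁴ × 610 × 1.2 = 0.1543056 m
720–1150 m: 1.7226×10⁻⁴ × 0.28 × 430 = 0.020740104 m
Layer 4: 1.0994×10⁻⁴ × 640 × 0.59 = 0.041513344 m
Δh = 0.0395252 + 0.1543056 + 0.020740104 + 0.041513344 = 0.256084248 m ≈ 256 mm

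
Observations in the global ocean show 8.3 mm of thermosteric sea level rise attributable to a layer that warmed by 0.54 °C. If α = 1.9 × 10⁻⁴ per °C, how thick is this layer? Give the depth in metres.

H = Δh/(αΔT) = 0.0083 / (1.9×10⁻⁴ × 0.54) ≈ 80.90 m

81 m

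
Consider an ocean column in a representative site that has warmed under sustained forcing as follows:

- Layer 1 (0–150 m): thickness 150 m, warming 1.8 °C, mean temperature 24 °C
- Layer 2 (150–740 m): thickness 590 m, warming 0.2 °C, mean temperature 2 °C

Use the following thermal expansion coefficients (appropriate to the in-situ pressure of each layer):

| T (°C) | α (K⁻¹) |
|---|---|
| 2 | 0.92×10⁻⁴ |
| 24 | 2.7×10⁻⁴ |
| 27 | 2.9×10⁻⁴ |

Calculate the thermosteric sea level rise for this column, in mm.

Layer 1 at 24 °C → α = 2.7×10⁻⁴ K⁻¹
Layer 2 at 2 °C → α = 0.92×10⁻⁴ K⁻¹
1.8 × 2.7×10⁻⁴ × 150 = 0.07290 m
150–740 m: 0.92×10⁻⁴ × 0.2 × 590 = 0.010856 m
Δh = 0.07290 + 0.010856 = 0.083756 m

Δh = 83.8 mm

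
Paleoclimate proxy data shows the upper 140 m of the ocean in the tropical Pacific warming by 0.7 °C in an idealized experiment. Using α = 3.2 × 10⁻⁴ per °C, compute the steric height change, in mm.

31 mm

Δh = αΔT·H = 3.2×10⁻⁴ × 0.7 × 140 = 0.03136 m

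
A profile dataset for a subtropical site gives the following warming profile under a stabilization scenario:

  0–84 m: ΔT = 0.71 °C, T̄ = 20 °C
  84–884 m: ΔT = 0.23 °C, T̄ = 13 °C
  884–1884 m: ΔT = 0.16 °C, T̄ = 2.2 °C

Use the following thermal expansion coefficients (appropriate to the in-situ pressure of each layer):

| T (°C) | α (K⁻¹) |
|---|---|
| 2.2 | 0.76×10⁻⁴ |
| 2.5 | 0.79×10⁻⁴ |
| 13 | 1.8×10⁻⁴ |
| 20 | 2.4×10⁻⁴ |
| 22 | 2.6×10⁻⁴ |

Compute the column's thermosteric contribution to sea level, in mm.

about 59.6 mm

Layer 1 at 20 °C → α = 2.4×10⁻⁴ K⁻¹
Layer 2 at 13 °C → α = 1.8×10⁻⁴ K⁻¹
Layer 3 at 2.2 °C → α = 0.76×10⁻⁴ K⁻¹
0–84 m: 0.71 × 2.4×10⁻⁴ × 84 = 0.0143136 m
800 × 0.23 × 1.8×10⁻⁴ = 0.03312 m
Layer 3: 0.16 × 1000 × 0.76×10⁻⁴ = 0.01216 m
Δh = 0.0143136 + 0.03312 + 0.01216 = 0.0595936 m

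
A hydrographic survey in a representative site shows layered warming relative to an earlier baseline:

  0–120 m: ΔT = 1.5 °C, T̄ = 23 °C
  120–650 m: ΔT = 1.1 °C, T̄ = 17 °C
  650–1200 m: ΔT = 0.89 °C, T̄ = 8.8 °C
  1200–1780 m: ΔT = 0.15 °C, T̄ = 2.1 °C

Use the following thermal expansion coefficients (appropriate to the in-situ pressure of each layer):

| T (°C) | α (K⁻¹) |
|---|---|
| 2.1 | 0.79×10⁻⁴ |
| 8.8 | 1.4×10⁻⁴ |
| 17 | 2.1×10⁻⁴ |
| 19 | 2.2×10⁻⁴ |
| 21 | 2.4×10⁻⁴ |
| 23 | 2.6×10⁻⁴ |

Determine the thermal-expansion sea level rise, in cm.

about 24.5 cm

Layer 1 at 23 °C → α = 2.6×10⁻⁴ K⁻¹
Layer 2 at 17 °C → α = 2.1×10⁻⁴ K⁻¹
Layer 3 at 8.8 °C → α = 1.4×10⁻⁴ K⁻¹
Layer 4 at 2.1 °C → α = 0.79×10⁻⁴ K⁻¹
120 × 1.5 × 2.6×10⁻⁴ = 0.04680 m
1.1 × 2.1×10⁻⁴ × 530 = 0.12243 m
Layer 3: 550 × 1.4×10⁻⁴ × 0.89 = 0.06853 m
1200–1780 m: 0.79×10⁻⁴ × 0.15 × 580 = 0.006873 m
Δh = 0.04680 + 0.12243 + 0.06853 + 0.006873 = 0.244633 m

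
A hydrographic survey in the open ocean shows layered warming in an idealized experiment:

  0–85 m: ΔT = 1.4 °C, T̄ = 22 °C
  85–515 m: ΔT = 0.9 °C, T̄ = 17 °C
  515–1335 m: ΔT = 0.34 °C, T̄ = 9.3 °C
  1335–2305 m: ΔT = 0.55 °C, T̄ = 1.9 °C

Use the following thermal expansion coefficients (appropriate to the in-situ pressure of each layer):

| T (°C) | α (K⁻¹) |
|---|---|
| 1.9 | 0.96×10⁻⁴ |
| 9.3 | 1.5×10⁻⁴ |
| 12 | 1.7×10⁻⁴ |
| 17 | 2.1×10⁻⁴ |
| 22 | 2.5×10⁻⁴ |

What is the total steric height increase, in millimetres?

Layer 1 at 22 °C → α = 2.5×10⁻⁴ K⁻¹
Layer 2 at 17 °C → α = 2.1×10⁻⁴ K⁻¹
Layer 3 at 9.3 °C → α = 1.5×10⁻⁴ K⁻¹
Layer 4 at 1.9 °C → α = 0.96×10⁻⁴ K⁻¹
Layer 1: 1.4 × 85 × 2.5×10⁻⁴ = 0.02975 m
Layer 2: 2.1×10⁻⁴ × 430 × 0.9 = 0.08127 m
Layer 3: 1.5×10⁻⁴ × 0.34 × 820 = 0.04182 m
0.96×10⁻⁴ × 970 × 0.55 = 0.051216 m
Δh = 0.02975 + 0.08127 + 0.04182 + 0.051216 = 0.204056 m ≈ 204 mm

Δh = 204 mm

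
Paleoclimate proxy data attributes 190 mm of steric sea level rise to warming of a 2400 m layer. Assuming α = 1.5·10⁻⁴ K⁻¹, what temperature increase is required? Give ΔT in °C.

0.53 °C

ΔT = Δh/(αH) = 0.19 / (1.5×10⁻⁴ × 2400) ≈ 0.5278 °C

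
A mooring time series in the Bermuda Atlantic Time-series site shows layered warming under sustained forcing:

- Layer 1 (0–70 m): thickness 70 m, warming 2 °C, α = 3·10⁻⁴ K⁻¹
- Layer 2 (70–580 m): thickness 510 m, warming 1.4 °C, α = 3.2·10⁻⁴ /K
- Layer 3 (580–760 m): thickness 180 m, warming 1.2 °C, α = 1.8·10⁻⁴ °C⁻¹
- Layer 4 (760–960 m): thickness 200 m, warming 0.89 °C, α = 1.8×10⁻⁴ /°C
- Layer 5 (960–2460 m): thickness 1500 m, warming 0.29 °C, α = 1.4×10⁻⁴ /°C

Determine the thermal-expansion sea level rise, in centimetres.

40.2 cm

2 × 70 × 3×10⁻⁴ = 0.04200 m
Layer 2: 510 × 1.4 × 3.2×10⁻⁴ = 0.22848 m
1.8×10⁻⁴ × 180 × 1.2 = 0.03888 m
760–960 m: 1.8×10⁻⁴ × 200 × 0.89 = 0.03204 m
960–2460 m: 1.4×10⁻⁴ × 0.29 × 1500 = 0.06090 m
Δh = 0.04200 + 0.22848 + 0.03888 + 0.03204 + 0.06090 = 0.40230 m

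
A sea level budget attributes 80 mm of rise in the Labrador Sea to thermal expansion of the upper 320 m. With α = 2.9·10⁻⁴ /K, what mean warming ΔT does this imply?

ΔT ≈ 0.862 K

ΔT = Δh/(αH) = 0.08 / (2.9×10⁻⁴ × 320) ≈ 0.8621 K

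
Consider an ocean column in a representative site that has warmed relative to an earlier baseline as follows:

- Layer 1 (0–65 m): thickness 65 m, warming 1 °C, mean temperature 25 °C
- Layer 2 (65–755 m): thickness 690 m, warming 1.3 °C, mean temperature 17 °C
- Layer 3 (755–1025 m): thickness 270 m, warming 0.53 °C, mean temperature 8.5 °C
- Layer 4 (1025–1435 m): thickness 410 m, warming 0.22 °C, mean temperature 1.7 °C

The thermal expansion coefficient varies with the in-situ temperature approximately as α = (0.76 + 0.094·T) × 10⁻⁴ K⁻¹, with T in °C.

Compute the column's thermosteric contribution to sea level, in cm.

Layer 1: α = (0.76 + 0.094×25)×10⁻⁴ = 3.11×10⁻⁴ K⁻¹
Layer 2: α = (0.76 + 0.094×17)×10⁻⁴ = 2.358×10⁻⁴ K⁻¹
Layer 3: α = (0.76 + 0.094×8.5)×10⁻⁴ = 1.559×10⁻⁴ K⁻¹
Layer 4: α = (0.76 + 0.094×1.7)×10⁻⁴ = 0.9198×10⁻⁴ K⁻¹
3.11×10⁻⁴ × 65 × 1 = 0.020215 m
65–755 m: 690 × 2.358×10⁻⁴ × 1.3 = 0.2115126 m
Layer 3: 1.559×10⁻⁴ × 270 × 0.53 = 0.02230929 m
1025–1435 m: 410 × 0.9198×10⁻⁴ × 0.22 = 0.008296596 m
Δh = 0.020215 + 0.2115126 + 0.02230929 + 0.008296596 = 0.262333486 m

about 26 cm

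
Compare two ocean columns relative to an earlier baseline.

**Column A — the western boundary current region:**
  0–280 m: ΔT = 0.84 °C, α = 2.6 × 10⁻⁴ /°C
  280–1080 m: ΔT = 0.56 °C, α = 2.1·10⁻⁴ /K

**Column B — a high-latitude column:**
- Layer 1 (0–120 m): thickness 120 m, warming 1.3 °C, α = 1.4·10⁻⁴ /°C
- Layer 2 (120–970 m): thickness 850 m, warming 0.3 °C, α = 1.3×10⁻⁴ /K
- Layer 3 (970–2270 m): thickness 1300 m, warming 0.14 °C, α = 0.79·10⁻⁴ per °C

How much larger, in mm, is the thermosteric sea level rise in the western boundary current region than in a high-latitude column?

A 0.84 × 280 × 2.6×10⁻⁴ = 0.061152 m
A Layer 2: 2.1×10⁻⁴ × 0.56 × 800 = 0.09408 m
A total: 0.155232 m
B 1.3 × 1.4×10⁻⁴ × 120 = 0.02184 m
B 120–970 m: 1.3×10⁻⁴ × 850 × 0.3 = 0.03315 m
B 0.14 × 1300 × 0.79×10⁻⁴ = 0.014378 m
B total: 0.069368 m
Difference: 0.155232 − 0.069368 = 0.085864 m

85.9 mm larger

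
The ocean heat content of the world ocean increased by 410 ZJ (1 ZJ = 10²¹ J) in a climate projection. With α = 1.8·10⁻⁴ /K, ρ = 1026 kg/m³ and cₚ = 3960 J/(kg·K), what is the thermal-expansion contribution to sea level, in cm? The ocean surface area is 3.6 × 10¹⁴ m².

Per unit area: Q = 410×10²¹ / (3.6×10¹⁴) ≈ 1.139×10⁹ J/m²
Δh = αQ/(ρcₚ) = 1.8×10⁻⁴ × 1.139×10⁹ / (1026 × 3960) ≈ 0.050461 m

about 5.0 cm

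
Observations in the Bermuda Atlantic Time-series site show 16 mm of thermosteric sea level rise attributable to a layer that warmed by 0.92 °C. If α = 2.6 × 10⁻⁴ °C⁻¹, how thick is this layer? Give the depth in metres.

66.9 m

H = Δh/(αΔT) = 0.016 / (2.6×10⁻⁴ × 0.92) ≈ 66.89 m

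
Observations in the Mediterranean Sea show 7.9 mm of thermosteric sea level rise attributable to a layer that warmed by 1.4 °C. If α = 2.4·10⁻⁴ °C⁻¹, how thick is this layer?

H = Δh/(αΔT) = 0.0079 / (2.4×10⁻⁴ × 1.4) ≈ 23.51 m

H ≈ 23.5 m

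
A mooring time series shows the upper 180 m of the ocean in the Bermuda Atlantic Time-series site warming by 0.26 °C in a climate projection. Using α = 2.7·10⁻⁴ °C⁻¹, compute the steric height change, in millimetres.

Δh = αΔT·H = 2.7×10⁻⁴ × 0.26 × 180 = 0.012636 m

Δh ≈ 13 mm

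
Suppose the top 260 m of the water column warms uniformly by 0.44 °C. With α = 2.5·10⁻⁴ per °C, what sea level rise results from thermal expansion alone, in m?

0.0286 m

Δh = αΔT·H = 2.5×10⁻⁴ × 0.44 × 260 = 0.02860 m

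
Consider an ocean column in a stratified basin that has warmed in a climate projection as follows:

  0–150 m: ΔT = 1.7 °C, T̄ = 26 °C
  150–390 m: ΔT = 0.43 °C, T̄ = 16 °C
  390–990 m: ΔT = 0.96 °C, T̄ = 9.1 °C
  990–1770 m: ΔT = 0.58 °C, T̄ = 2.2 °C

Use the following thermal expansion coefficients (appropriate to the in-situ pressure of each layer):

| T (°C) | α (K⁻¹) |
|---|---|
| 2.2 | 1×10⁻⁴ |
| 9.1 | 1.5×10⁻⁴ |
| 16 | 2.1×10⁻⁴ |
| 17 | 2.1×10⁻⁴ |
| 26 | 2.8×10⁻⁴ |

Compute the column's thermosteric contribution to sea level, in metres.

0.225 m of thermosteric rise

Layer 1 at 26 °C → α = 2.8×10⁻⁴ K⁻¹
Layer 2 at 16 °C → α = 2.1×10⁻⁴ K⁻¹
Layer 3 at 9.1 °C → α = 1.5×10⁻⁴ K⁻¹
Layer 4 at 2.2 °C → α = 1×10⁻⁴ K⁻¹
150 × 1.7 × 2.8×10⁻⁴ = 0.07140 m
0.43 × 2.1×10⁻⁴ × 240 = 0.021672 m
1.5×10⁻⁴ × 600 × 0.96 = 0.08640 m
1×10⁻⁴ × 0.58 × 780 = 0.04524 m
Δh = 0.07140 + 0.021672 + 0.08640 + 0.04524 = 0.224712 m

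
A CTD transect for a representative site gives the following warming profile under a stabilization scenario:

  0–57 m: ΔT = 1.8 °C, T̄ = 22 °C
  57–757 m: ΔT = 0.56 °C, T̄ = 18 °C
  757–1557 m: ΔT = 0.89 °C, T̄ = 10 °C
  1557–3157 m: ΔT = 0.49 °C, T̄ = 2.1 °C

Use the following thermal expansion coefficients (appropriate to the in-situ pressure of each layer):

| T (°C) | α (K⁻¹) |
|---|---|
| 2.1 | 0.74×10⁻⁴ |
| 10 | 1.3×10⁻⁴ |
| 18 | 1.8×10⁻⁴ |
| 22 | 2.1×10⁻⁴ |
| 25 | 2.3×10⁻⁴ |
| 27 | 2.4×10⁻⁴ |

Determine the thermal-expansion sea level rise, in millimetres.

about 243 mm

Layer 1 at 22 °C → α = 2.1×10⁻⁴ K⁻¹
Layer 2 at 18 °C → α = 1.8×10⁻⁴ K⁻¹
Layer 3 at 10 °C → α = 1.3×10⁻⁴ K⁻¹
Layer 4 at 2.1 °C → α = 0.74×10⁻⁴ K⁻¹
2.1×10⁻⁴ × 57 × 1.8 = 0.021546 m
Layer 2: 0.56 × 1.8×10⁻⁴ × 700 = 0.07056 m
757–1557 m: 1.3×10⁻⁴ × 800 × 0.89 = 0.09256 m
Layer 4: 1600 × 0.74×10⁻⁴ × 0.49 = 0.058016 m
Δh = 0.021546 + 0.07056 + 0.09256 + 0.058016 = 0.242682 m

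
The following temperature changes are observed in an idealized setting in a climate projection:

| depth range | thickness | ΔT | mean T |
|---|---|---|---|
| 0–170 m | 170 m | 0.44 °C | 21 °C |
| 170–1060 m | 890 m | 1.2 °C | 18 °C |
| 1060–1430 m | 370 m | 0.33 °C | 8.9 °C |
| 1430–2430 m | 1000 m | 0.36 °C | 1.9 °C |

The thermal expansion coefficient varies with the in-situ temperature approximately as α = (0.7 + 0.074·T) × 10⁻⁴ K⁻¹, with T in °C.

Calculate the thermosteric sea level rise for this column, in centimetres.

Layer 1: α = (0.7 + 0.074×21)×10⁻⁴ = 2.254×10⁻⁴ K⁻¹
Layer 2: α = (0.7 + 0.074×18)×10⁻⁴ = 2.032×10⁻⁴ K⁻¹
Layer 3: α = (0.7 + 0.074×8.9)×10⁻⁴ = 1.3586×10⁻⁴ K⁻¹
Layer 4: α = (0.7 + 0.074×1.9)×10⁻⁴ = 0.8406×10⁻⁴ K⁻¹
0.44 × 2.254×10⁻⁴ × 170 = 0.01685992 m
1.2 × 890 × 2.032×10⁻⁴ = 0.2170176 m
Layer 3: 1.3586×10⁻⁴ × 0.33 × 370 = 0.016588506 m
1430–2430 m: 0.8406×10⁻⁴ × 1000 × 0.36 = 0.0302616 m
Δh = 0.01685992 + 0.2170176 + 0.016588506 + 0.0302616 = 0.280727626 m ≈ 28.1 cm

about 28.1 cm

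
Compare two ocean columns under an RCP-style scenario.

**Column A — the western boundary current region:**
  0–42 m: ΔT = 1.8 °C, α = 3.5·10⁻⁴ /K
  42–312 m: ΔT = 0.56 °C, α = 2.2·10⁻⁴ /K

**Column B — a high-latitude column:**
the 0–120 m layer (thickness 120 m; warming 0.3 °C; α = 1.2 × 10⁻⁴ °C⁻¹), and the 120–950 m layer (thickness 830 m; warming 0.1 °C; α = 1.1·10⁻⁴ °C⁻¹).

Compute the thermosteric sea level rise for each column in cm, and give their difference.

Δh_A ≈ 6.0 cm, Δh_B ≈ 1.3 cm; difference ≈ 4.6 cm

A 3.5×10⁻⁴ × 42 × 1.8 = 0.02646 m
A 0.56 × 270 × 2.2×10⁻⁴ = 0.033264 m
A total: 0.059724 m
B 120 × 1.2×10⁻⁴ × 0.3 = 0.00432 m
B 120–950 m: 1.1×10⁻⁴ × 830 × 0.1 = 0.00913 m
B total: 0.01345 m
Difference: 0.059724 − 0.01345 = 0.046274 m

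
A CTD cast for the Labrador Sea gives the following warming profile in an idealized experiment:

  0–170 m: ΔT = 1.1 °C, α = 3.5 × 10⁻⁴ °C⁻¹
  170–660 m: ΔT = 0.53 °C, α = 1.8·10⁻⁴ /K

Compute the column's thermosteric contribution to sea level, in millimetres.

3.5×10⁻⁴ × 170 × 1.1 = 0.06545 m
170–660 m: 0.53 × 490 × 1.8×10⁻⁴ = 0.046746 m
Δh = 0.06545 + 0.046746 = 0.112196 m ≈ 110 mm

Δh = 110 mm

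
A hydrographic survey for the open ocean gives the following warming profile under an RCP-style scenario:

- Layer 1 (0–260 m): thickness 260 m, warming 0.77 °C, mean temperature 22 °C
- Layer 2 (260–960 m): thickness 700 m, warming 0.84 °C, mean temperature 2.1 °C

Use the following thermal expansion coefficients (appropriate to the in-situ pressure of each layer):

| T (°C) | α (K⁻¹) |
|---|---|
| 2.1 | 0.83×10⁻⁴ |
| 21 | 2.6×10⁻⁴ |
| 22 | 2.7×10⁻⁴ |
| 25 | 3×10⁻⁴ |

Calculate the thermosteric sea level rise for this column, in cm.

10.3 cm of thermosteric rise

Layer 1 at 22 °C → α = 2.7×10⁻⁴ K⁻¹
Layer 2 at 2.1 °C → α = 0.83×10⁻⁴ K⁻¹
Layer 1: 0.77 × 2.7×10⁻⁴ × 260 = 0.054054 m
Layer 2: 700 × 0.84 × 0.83×10⁻⁴ = 0.048804 m
Δh = 0.054054 + 0.048804 = 0.102858 m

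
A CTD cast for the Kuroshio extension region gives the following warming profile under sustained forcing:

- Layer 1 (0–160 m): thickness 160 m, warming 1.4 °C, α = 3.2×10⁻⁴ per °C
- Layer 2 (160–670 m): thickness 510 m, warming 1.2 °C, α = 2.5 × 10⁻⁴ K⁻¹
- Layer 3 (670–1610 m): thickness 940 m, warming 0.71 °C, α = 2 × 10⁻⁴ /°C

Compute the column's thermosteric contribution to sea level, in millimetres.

Δh ≈ 358 mm

0–160 m: 3.2×10⁻⁴ × 1.4 × 160 = 0.07168 m
510 × 2.5×10⁻⁴ × 1.2 = 0.15300 m
670–1610 m: 0.71 × 2×10⁻⁴ × 940 = 0.13348 m
Δh = 0.07168 + 0.15300 + 0.13348 = 0.35816 m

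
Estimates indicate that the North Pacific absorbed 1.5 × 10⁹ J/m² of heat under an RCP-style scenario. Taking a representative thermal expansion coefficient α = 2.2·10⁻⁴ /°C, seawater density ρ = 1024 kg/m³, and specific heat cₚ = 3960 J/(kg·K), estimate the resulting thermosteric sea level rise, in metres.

about 0.081 m

Δh = αQ/(ρcₚ) = 2.2×10⁻⁴ × 1.5×10⁹ / (1024 × 3960) ≈ 0.08138 m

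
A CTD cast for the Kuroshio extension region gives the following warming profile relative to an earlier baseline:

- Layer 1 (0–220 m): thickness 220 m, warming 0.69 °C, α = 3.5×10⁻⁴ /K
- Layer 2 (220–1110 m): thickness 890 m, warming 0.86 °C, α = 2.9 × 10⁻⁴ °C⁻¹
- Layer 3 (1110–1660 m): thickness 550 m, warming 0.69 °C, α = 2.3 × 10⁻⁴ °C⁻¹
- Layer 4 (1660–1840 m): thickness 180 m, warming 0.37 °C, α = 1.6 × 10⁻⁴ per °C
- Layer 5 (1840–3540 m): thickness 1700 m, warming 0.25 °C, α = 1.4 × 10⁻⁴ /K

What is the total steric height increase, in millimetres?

220 × 3.5×10⁻⁴ × 0.69 = 0.05313 m
890 × 2.9×10⁻⁴ × 0.86 = 0.221966 m
1110–1660 m: 550 × 0.69 × 2.3×10⁻⁴ = 0.087285 m
1660–1840 m: 0.37 × 180 × 1.6×10⁻⁴ = 0.010656 m
1.4×10⁻⁴ × 1700 × 0.25 = 0.05950 m
Δh = 0.05313 + 0.221966 + 0.087285 + 0.010656 + 0.05950 = 0.432537 m ≈ 433 mm

about 433 mm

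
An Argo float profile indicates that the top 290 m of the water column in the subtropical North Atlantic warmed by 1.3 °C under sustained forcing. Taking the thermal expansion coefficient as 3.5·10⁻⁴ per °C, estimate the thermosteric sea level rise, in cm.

Δh = αΔT·H = 3.5×10⁻⁴ × 1.3 × 290 = 0.13195 m

about 13 cm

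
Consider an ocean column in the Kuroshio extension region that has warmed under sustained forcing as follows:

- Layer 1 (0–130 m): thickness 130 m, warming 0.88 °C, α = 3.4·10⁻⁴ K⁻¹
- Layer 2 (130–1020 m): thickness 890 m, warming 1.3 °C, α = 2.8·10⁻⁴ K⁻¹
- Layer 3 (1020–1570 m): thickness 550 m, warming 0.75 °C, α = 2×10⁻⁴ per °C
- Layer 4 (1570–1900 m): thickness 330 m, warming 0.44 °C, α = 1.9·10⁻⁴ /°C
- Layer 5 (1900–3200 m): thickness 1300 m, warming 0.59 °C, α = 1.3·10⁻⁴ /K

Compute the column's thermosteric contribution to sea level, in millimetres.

Layer 1: 130 × 3.4×10⁻⁴ × 0.88 = 0.038896 m
130–1020 m: 890 × 2.8×10⁻⁴ × 1.3 = 0.32396 m
0.75 × 2×10⁻⁴ × 550 = 0.08250 m
Layer 4: 1.9×10⁻⁴ × 330 × 0.44 = 0.027588 m
1900–3200 m: 1.3×10⁻⁴ × 0.59 × 1300 = 0.09971 m
Δh = 0.038896 + 0.32396 + 0.08250 + 0.027588 + 0.09971 = 0.572654 m

573 mm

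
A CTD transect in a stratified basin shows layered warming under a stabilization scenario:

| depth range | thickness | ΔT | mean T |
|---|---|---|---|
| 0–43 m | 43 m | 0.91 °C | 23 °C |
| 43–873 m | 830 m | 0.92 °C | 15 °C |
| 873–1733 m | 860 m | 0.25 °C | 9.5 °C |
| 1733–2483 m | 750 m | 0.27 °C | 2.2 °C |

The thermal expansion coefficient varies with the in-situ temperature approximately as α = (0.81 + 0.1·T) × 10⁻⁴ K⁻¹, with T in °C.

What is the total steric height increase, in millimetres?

Layer 1: α = (0.81 + 0.1×23)×10⁻⁴ = 3.11×10⁻⁴ K⁻¹
Layer 2: α = (0.81 + 0.1×15)×10⁻⁴ = 2.31×10⁻⁴ K⁻¹
Layer 3: α = (0.81 + 0.1×9.5)×10⁻⁴ = 1.76×10⁻⁴ K⁻¹
Layer 4: α = (0.81 + 0.1×2.2)×10⁻⁴ = 1.03×10⁻⁴ K⁻¹
0.91 × 3.11×10⁻⁴ × 43 = 0.01216943 m
Layer 2: 830 × 2.31×10⁻⁴ × 0.92 = 0.1763916 m
Layer 3: 1.76×10⁻⁴ × 860 × 0.25 = 0.03784 m
1.03×10⁻⁴ × 750 × 0.27 = 0.0208575 m
Δh = 0.01216943 + 0.1763916 + 0.03784 + 0.0208575 = 0.24725853 m ≈ 250 mm

about 250 mm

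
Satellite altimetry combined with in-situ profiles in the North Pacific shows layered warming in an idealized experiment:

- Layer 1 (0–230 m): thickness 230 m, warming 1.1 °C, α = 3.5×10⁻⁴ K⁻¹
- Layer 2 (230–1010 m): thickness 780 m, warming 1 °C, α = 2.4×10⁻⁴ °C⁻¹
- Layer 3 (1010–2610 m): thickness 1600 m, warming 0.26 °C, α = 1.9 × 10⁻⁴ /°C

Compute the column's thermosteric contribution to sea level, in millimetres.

0–230 m: 1.1 × 230 × 3.5×10⁻⁴ = 0.08855 m
2.4×10⁻⁴ × 780 × 1 = 0.18720 m
Layer 3: 1600 × 0.26 × 1.9×10⁻⁴ = 0.07904 m
Δh = 0.08855 + 0.18720 + 0.07904 = 0.35479 m ≈ 355 mm

about 355 mm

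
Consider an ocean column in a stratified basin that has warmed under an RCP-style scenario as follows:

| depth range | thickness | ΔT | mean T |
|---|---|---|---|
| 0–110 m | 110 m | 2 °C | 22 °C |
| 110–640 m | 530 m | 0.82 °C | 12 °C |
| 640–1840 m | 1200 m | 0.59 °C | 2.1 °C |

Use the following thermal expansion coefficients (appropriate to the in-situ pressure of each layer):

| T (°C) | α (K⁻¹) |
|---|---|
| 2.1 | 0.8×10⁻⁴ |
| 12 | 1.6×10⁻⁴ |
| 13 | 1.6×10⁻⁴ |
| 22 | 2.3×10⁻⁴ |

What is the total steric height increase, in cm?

18 cm of thermosteric rise

Layer 1 at 22 °C → α = 2.3×10⁻⁴ K⁻¹
Layer 2 at 12 °C → α = 1.6×10⁻⁴ K⁻¹
Layer 3 at 2.1 °C → α = 0.8×10⁻⁴ K⁻¹
2.3×10⁻⁴ × 2 × 110 = 0.05060 m
0.82 × 530 × 1.6×10⁻⁴ = 0.069536 m
640–1840 m: 0.8×10⁻⁴ × 1200 × 0.59 = 0.05664 m
Δh = 0.05060 + 0.069536 + 0.05664 = 0.176776 m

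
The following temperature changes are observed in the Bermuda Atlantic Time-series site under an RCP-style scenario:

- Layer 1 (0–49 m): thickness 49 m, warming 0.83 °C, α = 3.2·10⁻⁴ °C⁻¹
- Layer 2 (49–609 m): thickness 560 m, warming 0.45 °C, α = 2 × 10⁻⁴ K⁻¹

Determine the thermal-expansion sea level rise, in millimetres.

0–49 m: 0.83 × 3.2×10⁻⁴ × 49 = 0.0130144 m
Layer 2: 560 × 0.45 × 2×10⁻⁴ = 0.05040 m
Δh = 0.0130144 + 0.05040 = 0.0634144 m ≈ 63.4 mm

Δh = 63.4 mm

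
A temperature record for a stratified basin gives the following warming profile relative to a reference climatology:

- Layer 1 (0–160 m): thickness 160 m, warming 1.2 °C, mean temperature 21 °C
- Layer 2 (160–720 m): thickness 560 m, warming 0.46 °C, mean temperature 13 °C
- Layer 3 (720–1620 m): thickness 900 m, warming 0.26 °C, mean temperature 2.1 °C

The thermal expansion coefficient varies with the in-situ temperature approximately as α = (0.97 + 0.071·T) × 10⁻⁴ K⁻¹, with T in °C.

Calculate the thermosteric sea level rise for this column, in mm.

Layer 1: α = (0.97 + 0.071×21)×10⁻⁴ = 2.461×10⁻⁴ K⁻¹
Layer 2: α = (0.97 + 0.071×13)×10⁻⁴ = 1.893×10⁻⁴ K⁻¹
Layer 3: α = (0.97 + 0.071×2.1)×10⁻⁴ = 1.1191×10⁻⁴ K⁻¹
160 × 1.2 × 2.461×10⁻⁴ = 0.0472512 m
Layer 2: 560 × 1.893×10⁻⁴ × 0.46 = 0.04876368 m
Layer 3: 1.1191×10⁻⁴ × 0.26 × 900 = 0.02618694 m
Δh = 0.0472512 + 0.04876368 + 0.02618694 = 0.12220182 m

120 mm of thermosteric rise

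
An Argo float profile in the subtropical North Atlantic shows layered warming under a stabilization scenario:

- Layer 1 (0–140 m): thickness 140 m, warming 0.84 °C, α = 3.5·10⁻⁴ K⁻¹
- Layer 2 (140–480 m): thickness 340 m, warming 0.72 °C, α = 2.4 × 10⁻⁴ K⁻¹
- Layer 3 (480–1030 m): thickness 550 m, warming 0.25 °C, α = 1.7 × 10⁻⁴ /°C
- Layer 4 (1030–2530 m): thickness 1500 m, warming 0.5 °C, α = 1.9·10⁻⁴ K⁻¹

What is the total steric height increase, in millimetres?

Δh = 270 mm

0.84 × 140 × 3.5×10⁻⁴ = 0.04116 m
340 × 0.72 × 2.4×10⁻⁴ = 0.058752 m
Layer 3: 550 × 1.7×10⁻⁴ × 0.25 = 0.023375 m
1030–2530 m: 1.9×10⁻⁴ × 0.5 × 1500 = 0.14250 m
Δh = 0.04116 + 0.058752 + 0.023375 + 0.14250 = 0.265787 m ≈ 270 mm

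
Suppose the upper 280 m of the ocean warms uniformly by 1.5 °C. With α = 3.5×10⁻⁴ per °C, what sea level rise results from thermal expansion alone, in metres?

Δh ≈ 0.147 m

Δh = αΔT·H = 3.5×10⁻⁴ × 1.5 × 280 = 0.14700 m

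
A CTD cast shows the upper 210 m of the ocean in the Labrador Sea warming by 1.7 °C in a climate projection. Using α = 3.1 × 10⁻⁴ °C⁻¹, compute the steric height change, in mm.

about 111 mm

Δh = αΔT·H = 3.1×10⁻⁴ × 1.7 × 210 = 0.11067 m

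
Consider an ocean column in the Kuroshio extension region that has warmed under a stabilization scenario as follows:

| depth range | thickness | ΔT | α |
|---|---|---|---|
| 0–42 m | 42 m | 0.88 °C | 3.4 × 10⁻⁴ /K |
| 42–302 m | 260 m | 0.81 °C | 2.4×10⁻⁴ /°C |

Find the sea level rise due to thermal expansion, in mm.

about 63.1 mm

0–42 m: 3.4×10⁻⁴ × 42 × 0.88 = 0.0125664 m
Layer 2: 2.4×10⁻⁴ × 0.81 × 260 = 0.050544 m
Δh = 0.0125664 + 0.050544 = 0.0631104 m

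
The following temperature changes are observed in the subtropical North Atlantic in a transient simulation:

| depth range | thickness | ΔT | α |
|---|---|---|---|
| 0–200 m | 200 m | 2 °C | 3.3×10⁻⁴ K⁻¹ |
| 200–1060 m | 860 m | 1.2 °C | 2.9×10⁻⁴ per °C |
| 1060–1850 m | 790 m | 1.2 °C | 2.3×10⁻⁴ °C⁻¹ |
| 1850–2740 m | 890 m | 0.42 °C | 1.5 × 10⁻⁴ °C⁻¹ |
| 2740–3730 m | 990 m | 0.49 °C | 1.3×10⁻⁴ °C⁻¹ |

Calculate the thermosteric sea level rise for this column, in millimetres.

0–200 m: 3.3×10⁻⁴ × 2 × 200 = 0.13200 m
2.9×10⁻⁴ × 860 × 1.2 = 0.29928 m
Layer 3: 790 × 1.2 × 2.3×10⁻⁴ = 0.21804 m
1850–2740 m: 890 × 1.5×10⁻⁴ × 0.42 = 0.05607 m
0.49 × 1.3×10⁻⁴ × 990 = 0.063063 m
Δh = 0.13200 + 0.29928 + 0.21804 + 0.05607 + 0.063063 = 0.768453 m

768 mm of thermosteric rise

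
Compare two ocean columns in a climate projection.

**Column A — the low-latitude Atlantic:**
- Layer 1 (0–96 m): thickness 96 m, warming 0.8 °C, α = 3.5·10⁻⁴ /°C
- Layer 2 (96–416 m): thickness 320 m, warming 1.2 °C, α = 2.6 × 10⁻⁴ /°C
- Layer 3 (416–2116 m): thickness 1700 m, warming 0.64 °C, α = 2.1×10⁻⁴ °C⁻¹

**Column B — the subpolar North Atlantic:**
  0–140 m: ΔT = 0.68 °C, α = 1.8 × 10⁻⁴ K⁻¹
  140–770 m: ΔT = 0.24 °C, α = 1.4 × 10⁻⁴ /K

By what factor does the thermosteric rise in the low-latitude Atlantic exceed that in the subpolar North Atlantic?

a factor of 9.3

A 0–96 m: 0.8 × 3.5×10⁻⁴ × 96 = 0.02688 m
A Layer 2: 320 × 1.2 × 2.6×10⁻⁴ = 0.09984 m
A 0.64 × 2.1×10⁻⁴ × 1700 = 0.22848 m
A total: 0.35520 m
B Layer 1: 140 × 1.8×10⁻⁴ × 0.68 = 0.017136 m
B 140–770 m: 1.4×10⁻⁴ × 0.24 × 630 = 0.021168 m
B total: 0.038304 m
Ratio: 0.35520 / 0.038304 ≈ 9.273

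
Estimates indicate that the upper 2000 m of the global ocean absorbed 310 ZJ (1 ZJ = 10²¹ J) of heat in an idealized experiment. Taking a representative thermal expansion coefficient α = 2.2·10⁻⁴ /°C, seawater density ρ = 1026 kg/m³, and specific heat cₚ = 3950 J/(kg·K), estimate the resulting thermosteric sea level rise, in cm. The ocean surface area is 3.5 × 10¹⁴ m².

Per unit area: Q = 310×10²¹ / (3.5×10¹⁴) ≈ 8.857×10⁸ J/m²
Δh = αQ/(ρcₚ) = 2.2×10⁻⁴ × 8.857×10⁸ / (1026 × 3950) ≈ 0.04808 m

about 4.81 cm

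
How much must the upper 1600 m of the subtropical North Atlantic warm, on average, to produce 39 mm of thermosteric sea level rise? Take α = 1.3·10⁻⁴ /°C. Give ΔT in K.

ΔT = Δh/(αH) = 0.039 / (1.3×10⁻⁴ × 1600) = 0.1875 K

about 0.188 K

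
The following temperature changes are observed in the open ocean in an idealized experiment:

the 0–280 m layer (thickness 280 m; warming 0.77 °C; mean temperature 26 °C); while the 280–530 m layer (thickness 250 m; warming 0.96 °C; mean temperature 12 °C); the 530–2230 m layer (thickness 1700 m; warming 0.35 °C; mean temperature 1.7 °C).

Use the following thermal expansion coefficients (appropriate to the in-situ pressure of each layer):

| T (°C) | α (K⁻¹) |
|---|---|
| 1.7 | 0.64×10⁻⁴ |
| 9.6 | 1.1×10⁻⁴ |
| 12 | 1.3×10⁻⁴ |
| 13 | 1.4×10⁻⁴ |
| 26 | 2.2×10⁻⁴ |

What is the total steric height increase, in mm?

Layer 1 at 26 °C → α = 2.2×10⁻⁴ K⁻¹
Layer 2 at 12 °C → α = 1.3×10⁻⁴ K⁻¹
Layer 3 at 1.7 °C → α = 0.64×10⁻⁴ K⁻¹
0.77 × 280 × 2.2×10⁻⁴ = 0.047432 m
0.96 × 1.3×10⁻⁴ × 250 = 0.03120 m
530–2230 m: 1700 × 0.64×10⁻⁴ × 0.35 = 0.03808 m
Δh = 0.047432 + 0.03120 + 0.03808 = 0.116712 m ≈ 117 mm

about 117 mm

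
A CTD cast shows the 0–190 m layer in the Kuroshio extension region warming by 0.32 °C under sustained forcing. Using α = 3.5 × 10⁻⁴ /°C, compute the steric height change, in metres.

0.021 m

Δh = αΔT·H = 3.5×10⁻⁴ × 0.32 × 190 = 0.02128 m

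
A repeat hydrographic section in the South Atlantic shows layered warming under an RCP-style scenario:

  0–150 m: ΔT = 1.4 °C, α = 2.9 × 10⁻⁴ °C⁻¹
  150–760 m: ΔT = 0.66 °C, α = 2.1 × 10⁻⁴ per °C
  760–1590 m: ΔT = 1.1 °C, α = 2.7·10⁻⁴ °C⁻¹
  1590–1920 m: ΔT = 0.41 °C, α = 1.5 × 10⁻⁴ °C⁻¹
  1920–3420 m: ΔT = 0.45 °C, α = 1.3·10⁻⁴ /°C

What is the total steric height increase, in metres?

0–150 m: 2.9×10⁻⁴ × 150 × 1.4 = 0.06090 m
Layer 2: 0.66 × 610 × 2.1×10⁻⁴ = 0.084546 m
Layer 3: 2.7×10⁻⁴ × 1.1 × 830 = 0.24651 m
1.5×10⁻⁴ × 330 × 0.41 = 0.020295 m
1920–3420 m: 1.3×10⁻⁴ × 1500 × 0.45 = 0.08775 m
Δh = 0.06090 + 0.084546 + 0.24651 + 0.020295 + 0.08775 = 0.500001 m

0.50 m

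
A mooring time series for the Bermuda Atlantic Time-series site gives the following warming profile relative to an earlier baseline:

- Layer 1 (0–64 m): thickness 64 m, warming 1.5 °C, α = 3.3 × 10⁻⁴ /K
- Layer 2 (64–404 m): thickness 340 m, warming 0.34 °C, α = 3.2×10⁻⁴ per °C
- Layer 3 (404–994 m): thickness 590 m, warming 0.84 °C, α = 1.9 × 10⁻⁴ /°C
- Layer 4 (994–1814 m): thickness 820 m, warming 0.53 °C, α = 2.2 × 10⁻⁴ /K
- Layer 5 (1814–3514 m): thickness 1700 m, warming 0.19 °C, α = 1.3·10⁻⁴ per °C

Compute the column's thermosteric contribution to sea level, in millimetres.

300 mm

Layer 1: 3.3×10⁻⁴ × 64 × 1.5 = 0.03168 m
64–404 m: 3.2×10⁻⁴ × 340 × 0.34 = 0.036992 m
590 × 0.84 × 1.9×10⁻⁴ = 0.094164 m
0.53 × 2.2×10⁻⁴ × 820 = 0.095612 m
1814–3514 m: 1.3×10⁻⁴ × 1700 × 0.19 = 0.04199 m
Δh = 0.03168 + 0.036992 + 0.094164 + 0.095612 + 0.04199 = 0.300438 m ≈ 300 mm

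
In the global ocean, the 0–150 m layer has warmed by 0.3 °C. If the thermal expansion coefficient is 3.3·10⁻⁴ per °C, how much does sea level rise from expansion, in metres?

Δh = αΔT·H = 3.3×10⁻⁴ × 0.3 × 150 = 0.01485 m

0.015 m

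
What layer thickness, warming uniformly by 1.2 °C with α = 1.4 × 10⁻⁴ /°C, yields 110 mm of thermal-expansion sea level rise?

about 655 m

H = Δh/(αΔT) = 0.11 / (1.4×10⁻⁴ × 1.2) ≈ 654.8 m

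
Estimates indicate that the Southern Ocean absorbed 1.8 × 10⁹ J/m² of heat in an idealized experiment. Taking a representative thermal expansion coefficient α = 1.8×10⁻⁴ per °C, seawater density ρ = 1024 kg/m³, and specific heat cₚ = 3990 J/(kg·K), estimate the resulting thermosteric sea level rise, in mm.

Δh = αQ/(ρcₚ) = 1.8×10⁻⁴ × 1.8×10⁹ / (1024 × 3990) ≈ 0.07930 m

Δh = 79 mm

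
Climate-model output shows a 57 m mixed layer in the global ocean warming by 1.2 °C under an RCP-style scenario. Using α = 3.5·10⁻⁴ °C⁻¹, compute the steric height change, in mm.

Δh = 24 mm

Δh = αΔT·H = 3.5×10⁻⁴ × 1.2 × 57 = 0.02394 m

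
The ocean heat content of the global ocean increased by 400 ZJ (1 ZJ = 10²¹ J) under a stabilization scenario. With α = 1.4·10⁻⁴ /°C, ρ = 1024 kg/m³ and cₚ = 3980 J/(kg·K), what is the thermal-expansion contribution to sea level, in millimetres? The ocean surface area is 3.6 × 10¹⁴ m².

Per unit area: Q = 400×10²¹ / (3.6×10¹⁴) ≈ 1.111×10⁹ J/m²
Δh = αQ/(ρcₚ) = 1.4×10⁻⁴ × 1.111×10⁹ / (1024 × 3980) ≈ 0.038164 m

38.2 mm of thermosteric rise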